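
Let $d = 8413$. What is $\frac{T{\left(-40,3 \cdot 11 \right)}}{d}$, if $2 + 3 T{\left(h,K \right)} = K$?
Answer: $\frac{31}{25239} \approx 0.0012283$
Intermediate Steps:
$T{\left(h,K \right)} = - \frac{2}{3} + \frac{K}{3}$
$\frac{T{\left(-40,3 \cdot 11 \right)}}{d} = \frac{- \frac{2}{3} + \frac{3 \cdot 11}{3}}{8413} = \left(- \frac{2}{3} + \frac{1}{3} \cdot 33\right) \frac{1}{8413} = \left(- \frac{2}{3} + 11\right) \frac{1}{8413} = \frac{31}{3} \cdot \frac{1}{8413} = \frac{31}{25239}$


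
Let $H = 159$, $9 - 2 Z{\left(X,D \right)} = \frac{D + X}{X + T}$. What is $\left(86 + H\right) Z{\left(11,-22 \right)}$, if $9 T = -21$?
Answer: $\frac{65415}{52} \approx 1258.0$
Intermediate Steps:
$T = - \frac{7}{3}$ ($T = \frac{1}{9} \left(-21\right) = - \frac{7}{3} \approx -2.3333$)
$Z{\left(X,D \right)} = \frac{9}{2} - \frac{D + X}{2 \left(- \frac{7}{3} + X\right)}$ ($Z{\left(X,D \right)} = \frac{9}{2} - \frac{\left(D + X\right) \frac{1}{X - \frac{7}{3}}}{2} = \frac{9}{2} - \frac{\left(D + X\right) \frac{1}{- \frac{7}{3} + X}}{2} = \frac{9}{2} - \frac{\frac{1}{- \frac{7}{3} + X} \left(D + X\right)}{2} = \frac{9}{2} - \frac{D + X}{2 \left(- \frac{7}{3} + X\right)}$)
$\left(86 + H\right) Z{\left(11,-22 \right)} = \left(86 + 159\right) \frac{3 \left(-21 - -22 + 8 \cdot 11\right)}{2 \left(-7 + 3 \cdot 11\right)} = 245 \frac{3 \left(-21 + 22 + 88\right)}{2 \left(-7 + 33\right)} = 245 \cdot \frac{3}{2} \cdot \frac{1}{26} \cdot 89 = 245 \cdot \frac{267}{52} = \frac{65415}{52}$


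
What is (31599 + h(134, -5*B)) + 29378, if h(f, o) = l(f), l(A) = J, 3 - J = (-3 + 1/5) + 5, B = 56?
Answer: 304889/5 ≈ 60978.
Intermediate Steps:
J = ⅘ (J = 3 - ((-3 + 1/5) + 5) = 3 - ((-3 + ⅕) + 5) = 3 - (-14/5 + 5) = 3 - 1*11/5 = 3 - 11/5 = ⅘ ≈ 0.80000)
l(A) = ⅘
h(f, o) = ⅘
(31599 + h(134, -5*B)) + 29378 = (31599 + ⅘) + 29378 = 157999/5 + 29378 = 304889/5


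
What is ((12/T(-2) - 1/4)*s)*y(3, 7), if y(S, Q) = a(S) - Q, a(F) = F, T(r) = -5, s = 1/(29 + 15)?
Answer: 53/220 ≈ 0.24091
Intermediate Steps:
s = 1/44 ≈ 0.022727
y(S, Q) = S - Q
((12/T(-2) - 1/4)*s)*y(3, 7) = ((12/(-5) - 1/4)*(1/44))*(3 - 1*7) = ((12*(-⅕) - 1*¼)*(1/44))*(3 - 7) = ((-12/5 - ¼)*(1/44))*(-4) = -53/20*1/44*(-4) = -53/880*(-4) = 53/220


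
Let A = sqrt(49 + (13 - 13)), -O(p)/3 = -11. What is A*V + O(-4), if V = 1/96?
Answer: 3175/96 ≈ 33.073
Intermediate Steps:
O(p) = 33 (O(p) = -3*(-11) = 33)
V = 1/96 ≈ 0.010417
A = 7 (A = sqrt(49 + 0) = sqrt(49) = 7)
A*V + O(-4) = 7*(1/96) + 33 = 7/96 + 33 = 3175/96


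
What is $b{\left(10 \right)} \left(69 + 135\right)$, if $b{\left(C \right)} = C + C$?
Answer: $4080$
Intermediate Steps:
$b{\left(C \right)} = 2 C$
$b{\left(10 \right)} \left(69 + 135\right) = 2 \cdot 10 \left(69 + 135\right) = 20 \cdot 204 = 4080$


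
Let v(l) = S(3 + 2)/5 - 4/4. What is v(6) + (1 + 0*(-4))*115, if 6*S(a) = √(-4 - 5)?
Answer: 114 + I/10 ≈ 114.0 + 0.1*I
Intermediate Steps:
S(a) = I/2 (S(a) = √(-4 - 5)/6 = √(-9)/6 = (3*I)/6 = I/2)
v(l) = -1 + I/10 (v(l) = (I/2)/5 - 4/4 = (I/2)*(⅕) - 4*¼ = I/10 - 1 = -1 + I/10)
v(6) + (1 + 0*(-4))*115 = (-1 + I/10) + (1 + 0*(-4))*115 = (-1 + I/10) + (1 + 0)*115 = (-1 + I/10) + 1*115 = (-1 + I/10) + 115 = 114 + I/10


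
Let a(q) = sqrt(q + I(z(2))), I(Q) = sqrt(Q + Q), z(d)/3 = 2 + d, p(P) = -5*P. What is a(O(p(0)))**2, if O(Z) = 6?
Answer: 6 + 2*sqrt(6) ≈ 10.899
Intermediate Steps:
z(d) = 6 + 3*d (z(d) = 3*(2 + d) = 6 + 3*d)
I(Q) = sqrt(2)*sqrt(Q) (I(Q) = sqrt(2*Q) = sqrt(2)*sqrt(Q))
a(q) = sqrt(q + 2*sqrt(6)) (a(q) = sqrt(q + sqrt(2)*sqrt(6 + 3*2)) = sqrt(q + sqrt(2)*sqrt(6 + 6)) = sqrt(q + sqrt(2)*sqrt(12)) = sqrt(q + sqrt(2)*(2*sqrt(3))) = sqrt(q + 2*sqrt(6)))
a(O(p(0)))**2 = (sqrt(6 + 2*sqrt(6)))**2 = 6 + 2*sqrt(6)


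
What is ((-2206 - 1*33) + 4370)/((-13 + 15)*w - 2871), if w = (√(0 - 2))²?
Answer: -2131/2875 ≈ -0.74122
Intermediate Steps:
w = -2 (w = (√(-2))² = (I*√2)² = -2)
((-2206 - 1*33) + 4370)/((-13 + 15)*w - 2871) = ((-2206 - 1*33) + 4370)/((-13 + 15)*(-2) - 2871) = ((-2206 - 33) + 4370)/(2*(-2) - 2871) = (-2239 + 4370)/(-4 - 2871) = 2131/(-2875) = 2131*(-1/2875) = -2131/2875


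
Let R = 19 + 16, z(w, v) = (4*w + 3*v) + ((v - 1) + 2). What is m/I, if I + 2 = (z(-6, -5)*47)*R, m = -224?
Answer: 224/70737 ≈ 0.0031667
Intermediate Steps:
z(w, v) = 1 + 4*v + 4*w (z(w, v) = (3*v + 4*w) + ((-1 + v) + 2) = (3*v + 4*w) + (1 + v) = 1 + 4*v + 4*w)
R = 35
I = -70737 (I = -2 + ((1 + 4*(-5) + 4*(-6))*47)*35 = -2 + ((1 - 20 - 24)*47)*35 = -2 - 43*47*35 = -2 - 2021*35 = -2 - 70735 = -70737)
m/I = -224/(-70737) = -224*(-1/70737) = 224/70737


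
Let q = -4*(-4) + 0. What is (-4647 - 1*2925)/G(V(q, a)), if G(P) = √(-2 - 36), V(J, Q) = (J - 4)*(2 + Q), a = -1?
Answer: 3786*I*√38/19 ≈ 1228.3*I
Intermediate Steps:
q = 16 (q = 16 + 0 = 16)
V(J, Q) = (-4 + J)*(2 + Q)
G(P) = I*√38 (G(P) = √(-38) = I*√38)
(-4647 - 1*2925)/G(V(q, a)) = (-4647 - 1*2925)/((I*√38)) = (-4647 - 2925)*(-I*√38/38) = -(-3786)*I*√38/19 = 3786*I*√38/19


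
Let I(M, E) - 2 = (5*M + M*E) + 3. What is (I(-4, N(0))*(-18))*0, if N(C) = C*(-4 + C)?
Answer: 0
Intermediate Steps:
I(M, E) = 5 + 5*M + E*M (I(M, E) = 2 + ((5*M + M*E) + 3) = 2 + ((5*M + E*M) + 3) = 2 + (3 + 5*M + E*M) = 5 + 5*M + E*M)
(I(-4, N(0))*(-18))*0 = ((5 + 5*(-4) + (0*(-4 + 0))*(-4))*(-18))*0 = ((5 - 20 + (0*(-4))*(-4))*(-18))*0 = ((5 - 20 + 0*(-4))*(-18))*0 = ((5 - 20 + 0)*(-18))*0 = -15*(-18)*0 = 270*0 = 0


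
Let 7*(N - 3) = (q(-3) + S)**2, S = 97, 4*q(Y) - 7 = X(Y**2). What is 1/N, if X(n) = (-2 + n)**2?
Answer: 7/12342 ≈ 0.00056717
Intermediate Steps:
q(Y) = 7/4 + (-2 + Y**2)**2/4
N = 12342/7 (N = 3 + ((7/4 + (-2 + (-3)**2)**2/4) + 97)**2/7 = 3 + ((7/4 + (-2 + 9)**2/4) + 97)**2/7 = 3 + ((7/4 + (1/4)*7**2) + 97)**2/7 = 3 + ((7/4 + (1/4)*49) + 97)**2/7 = 3 + ((7/4 + 49/4) + 97)**2/7 = 3 + (14 + 97)**2/7 = 3 + (1/7)*111**2 = 3 + (1/7)*12321 = 3 + 12321/7 = 12342/7 ≈ 1763.1)
1/N = 1/(12342/7) = 7/12342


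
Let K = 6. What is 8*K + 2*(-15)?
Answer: 18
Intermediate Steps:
8*K + 2*(-15) = 8*6 + 2*(-15) = 48 - 30 = 18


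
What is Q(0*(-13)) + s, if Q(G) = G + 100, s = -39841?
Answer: -39741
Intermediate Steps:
Q(G) = 100 + G
Q(0*(-13)) + s = (100 + 0*(-13)) - 39841 = (100 + 0) - 39841 = 100 - 39841 = -39741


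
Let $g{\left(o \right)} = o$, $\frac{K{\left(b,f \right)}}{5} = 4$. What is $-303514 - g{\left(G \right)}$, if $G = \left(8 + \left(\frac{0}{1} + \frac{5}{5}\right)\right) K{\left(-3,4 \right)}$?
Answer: $-303694$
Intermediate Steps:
$K{\left(b,f \right)} = 20$ ($K{\left(b,f \right)} = 5 \cdot 4 = 20$)
$G = 180$ ($G = \left(8 + \left(\frac{0}{1} + \frac{5}{5}\right)\right) 20 = \left(8 + \left(0 \cdot 1 + 5 \cdot \frac{1}{5}\right)\right) 20 = \left(8 + \left(0 + 1\right)\right) 20 = \left(8 + 1\right) 20 = 9 \cdot 20 = 180$)
$-303514 - g{\left(G \right)} = -303514 - 180 = -303694$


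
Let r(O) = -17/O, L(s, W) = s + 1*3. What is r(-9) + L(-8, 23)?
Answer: -28/9 ≈ -3.1111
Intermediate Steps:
L(s, W) = 3 + s (L(s, W) = s + 3 = 3 + s)
r(-9) + L(-8, 23) = -17/(-9) + (3 - 8) = -17*(-1/9) - 5 = 17/9 - 5 = -28/9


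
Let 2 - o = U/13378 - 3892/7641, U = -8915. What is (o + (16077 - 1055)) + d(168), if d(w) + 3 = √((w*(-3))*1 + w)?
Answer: 1535586303949/102221298 + 4*I*√21 ≈ 15022.0 + 18.33*I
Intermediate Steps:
o = 324629287/102221298 (o = 2 - (-8915/13378 - 3892/7641) = 2 - 1*(-120186691/102221298) = 2 + 120186691/102221298 = 324629287/102221298 ≈ 3.1758)
d(w) = -3 + √2*√(-w) (d(w) = -3 + √((w*(-3))*1 + w) = -3 + √(-3*w*1 + w) = -3 + √(-3*w + w) = -3 + √(-2*w) = -3 + √2*√(-w))
(o + (16077 - 1055)) + d(168) = (324629287/102221298 + (16077 - 1055)) + (-3 + √2*√(-1*168)) = (324629287/102221298 + 15022) + (-3 + √2*√(-168)) = 1535892967843/102221298 + (-3 + √2*(2*I*√42)) = 1535892967843/102221298 + (-3 + 4*I*√21) = 1535586303949/102221298 + 4*I*√21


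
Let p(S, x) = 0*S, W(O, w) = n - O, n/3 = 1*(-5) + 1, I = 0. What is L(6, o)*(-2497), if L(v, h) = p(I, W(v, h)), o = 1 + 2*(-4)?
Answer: 0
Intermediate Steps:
n = -12 (n = 3*(1*(-5) + 1) = 3*(-5 + 1) = 3*(-4) = -12)
o = -7 (o = 1 - 8 = -7)
W(O, w) = -12 - O
p(S, x) = 0
L(v, h) = 0
L(6, o)*(-2497) = 0*(-2497) = 0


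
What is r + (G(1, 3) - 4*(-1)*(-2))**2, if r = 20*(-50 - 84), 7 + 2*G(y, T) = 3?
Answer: -2580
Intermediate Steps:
G(y, T) = -2 (G(y, T) = -7/2 + (1/2)*3 = -7/2 + 3/2 = -2)
r = -2680 (r = 20*(-134) = -2680)
r + (G(1, 3) - 4*(-1)*(-2))**2 = -2680 + (-2 - 4*(-1)*(-2))**2 = -2680 + (-2 + 4*(-2))**2 = -2680 + (-2 - 8)**2 = -2680 + (-10)**2 = -2680 + 100 = -2580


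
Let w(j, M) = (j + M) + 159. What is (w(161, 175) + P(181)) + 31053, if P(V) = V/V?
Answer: 31549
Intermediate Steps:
w(j, M) = 159 + M + j (w(j, M) = (M + j) + 159 = 159 + M + j)
P(V) = 1
(w(161, 175) + P(181)) + 31053 = ((159 + 175 + 161) + 1) + 31053 = (495 + 1) + 31053 = 496 + 31053 = 31549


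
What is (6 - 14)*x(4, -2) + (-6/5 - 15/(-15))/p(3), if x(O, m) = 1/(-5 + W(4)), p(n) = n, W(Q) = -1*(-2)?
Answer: 13/5 ≈ 2.6000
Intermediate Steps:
W(Q) = 2
x(O, m) = -⅓ (x(O, m) = 1/(-5 + 2) = 1/(-3) = -⅓)
(6 - 14)*x(4, -2) + (-6/5 - 15/(-15))/p(3) = (6 - 14)*(-⅓) + (-6/5 - 15/(-15))/3 = -8*(-⅓) + (-6*⅕ - 15*(-1/15))*(⅓) = 8/3 + (-6/5 + 1)*(⅓) = 8/3 - ⅕*⅓ = 8/3 - 1/15 = 13/5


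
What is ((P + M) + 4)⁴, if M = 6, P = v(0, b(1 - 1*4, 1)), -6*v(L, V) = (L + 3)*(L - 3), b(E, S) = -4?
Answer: 279841/16 ≈ 17490.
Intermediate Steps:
v(L, V) = -(-3 + L)*(3 + L)/6 (v(L, V) = -(L + 3)*(L - 3)/6 = -(3 + L)*(-3 + L)/6 = -(-3 + L)*(3 + L)/6)
P = 3/2 (P = 3/2 - ⅙*0² = 3/2 - ⅙*0 = 3/2 + 0 = 3/2 ≈ 1.5000)
((P + M) + 4)⁴ = ((3/2 + 6) + 4)⁴ = (15/2 + 4)⁴ = (23/2)⁴ = 279841/16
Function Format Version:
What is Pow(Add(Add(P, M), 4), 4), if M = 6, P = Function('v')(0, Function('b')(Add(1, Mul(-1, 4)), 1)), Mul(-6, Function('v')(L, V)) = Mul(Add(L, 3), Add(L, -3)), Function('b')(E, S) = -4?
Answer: Rational(279841, 16) ≈ 17490.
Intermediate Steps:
Function('v')(L, V) = Mul(Rational(-1, 6), Add(-3, L), Add(3, L)) (Function('v')(L, V) = Mul(Rational(-1, 6), Mul(Add(L, 3), Add(L, -3))) = Mul(Rational(-1, 6), Mul(Add(3, L), Add(-3, L))) = Mul(Rational(-1, 6), Mul(Add(-3, L), Add(3, L))) = Mul(Rational(-1, 6), Add(-3, L), Add(3, L)))
P = Rational(3, 2) (P = Add(Rational(3, 2), Mul(Rational(-1, 6), Pow(0, 2))) = Add(Rational(3, 2), Mul(Rational(-1, 6), 0)) = Add(Rational(3, 2), 0) = Rational(3, 2) ≈ 1.5000)
Pow(Add(Add(P, M), 4), 4) = Pow(Add(Add(Rational(3, 2), 6), 4), 4) = Pow(Add(Rational(15, 2), 4), 4) = Pow(Rational(23, 2), 4) = Rational(279841, 16)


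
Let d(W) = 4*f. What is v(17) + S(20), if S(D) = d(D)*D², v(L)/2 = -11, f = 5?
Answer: 7978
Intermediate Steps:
v(L) = -22 (v(L) = 2*(-11) = -22)
d(W) = 20 (d(W) = 4*5 = 20)
S(D) = 20*D²
v(17) + S(20) = -22 + 20*20² = -22 + 20*400 = -22 + 8000 = 7978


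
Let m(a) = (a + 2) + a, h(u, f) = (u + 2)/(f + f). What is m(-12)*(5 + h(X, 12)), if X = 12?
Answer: -737/6 ≈ -122.83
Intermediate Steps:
h(u, f) = (2 + u)/(2*f) (h(u, f) = (2 + u)/((2*f)) = (2 + u)*(1/(2*f)) = (2 + u)/(2*f))
m(a) = 2 + 2*a (m(a) = (2 + a) + a = 2 + 2*a)
m(-12)*(5 + h(X, 12)) = (2 + 2*(-12))*(5 + (½)*(2 + 12)/12) = (2 - 24)*(5 + (½)*(1/12)*14) = -22*(5 + 7/12) = -22*67/12 = -737/6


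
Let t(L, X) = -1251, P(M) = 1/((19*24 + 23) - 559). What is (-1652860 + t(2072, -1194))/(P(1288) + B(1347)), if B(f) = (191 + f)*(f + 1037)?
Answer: -132328880/293327359 ≈ -0.45113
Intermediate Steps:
P(M) = -1/80 (P(M) = 1/((456 + 23) - 559) = 1/(479 - 559) = 1/(-80) = -1/80)
B(f) = (191 + f)*(1037 + f)
(-1652860 + t(2072, -1194))/(P(1288) + B(1347)) = (-1652860 - 1251)/(-1/80 + (198067 + 1347² + 1228*1347)) = -1654111/(-1/80 + (198067 + 1814409 + 1654116)) = -1654111/(-1/80 + 3666592) = -1654111/293327359/80 = -1654111*80/293327359 = -132328880/293327359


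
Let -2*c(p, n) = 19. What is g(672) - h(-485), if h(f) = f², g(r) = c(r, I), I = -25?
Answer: -470469/2 ≈ -2.3523e+5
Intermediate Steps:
c(p, n) = -19/2 (c(p, n) = -½*19 = -19/2)
g(r) = -19/2
g(672) - h(-485) = -19/2 - 1*(-485)² = -19/2 - 1*235225 = -19/2 - 235225 = -470469/2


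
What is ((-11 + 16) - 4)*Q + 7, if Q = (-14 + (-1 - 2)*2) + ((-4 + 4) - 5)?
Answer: -18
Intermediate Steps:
Q = -25 (Q = (-14 - 3*2) + (0 - 5) = (-14 - 6) - 5 = -20 - 5 = -25)
((-11 + 16) - 4)*Q + 7 = ((-11 + 16) - 4)*(-25) + 7 = (5 - 4)*(-25) + 7 = 1*(-25) + 7 = -25 + 7 = -18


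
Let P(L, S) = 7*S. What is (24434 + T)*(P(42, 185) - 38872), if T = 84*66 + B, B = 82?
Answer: -1129564620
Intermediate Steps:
T = 5626 (T = 84*66 + 82 = 5544 + 82 = 5626)
(24434 + T)*(P(42, 185) - 38872) = (24434 + 5626)*(7*185 - 38872) = 30060*(1295 - 38872) = 30060*(-37577) = -1129564620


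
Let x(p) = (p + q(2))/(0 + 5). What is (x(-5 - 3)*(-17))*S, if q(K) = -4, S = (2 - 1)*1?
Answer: 204/5 ≈ 40.800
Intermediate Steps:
S = 1 (S = 1*1 = 1)
x(p) = -⅘ + p/5 (x(p) = (p - 4)/(0 + 5) = (-4 + p)/5 = (-4 + p)*(⅕) = -⅘ + p/5)
(x(-5 - 3)*(-17))*S = ((-⅘ + (-5 - 3)/5)*(-17))*1 = ((-⅘ + (⅕)*(-8))*(-17))*1 = ((-⅘ - 8/5)*(-17))*1 = -12/5*(-17)*1 = (204/5)*1 = 204/5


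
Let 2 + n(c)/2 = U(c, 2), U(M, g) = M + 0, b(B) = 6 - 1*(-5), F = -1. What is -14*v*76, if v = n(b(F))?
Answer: -19152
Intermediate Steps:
b(B) = 11 (b(B) = 6 + 5 = 11)
U(M, g) = M
n(c) = -4 + 2*c
v = 18 (v = -4 + 2*11 = -4 + 22 = 18)
-14*v*76 = -14*18*76 = -252*76 = -19152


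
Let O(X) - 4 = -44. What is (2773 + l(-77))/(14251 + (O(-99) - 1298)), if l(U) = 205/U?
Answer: 213316/994301 ≈ 0.21454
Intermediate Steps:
O(X) = -40 (O(X) = 4 - 44 = -40)
(2773 + l(-77))/(14251 + (O(-99) - 1298)) = (2773 + 205/(-77))/(14251 + (-40 - 1298)) = (2773 + 205*(-1/77))/(14251 - 1338) = (2773 - 205/77)/12913 = (213316/77)*(1/12913) = 213316/994301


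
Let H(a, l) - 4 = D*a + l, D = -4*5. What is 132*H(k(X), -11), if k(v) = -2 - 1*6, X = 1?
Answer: 20196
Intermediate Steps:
k(v) = -8 (k(v) = -2 - 6 = -8)
D = -20
H(a, l) = 4 + l - 20*a (H(a, l) = 4 + (-20*a + l) = 4 + (l - 20*a) = 4 + l - 20*a)
132*H(k(X), -11) = 132*(4 - 11 - 20*(-8)) = 132*(4 - 11 + 160) = 132*153 = 20196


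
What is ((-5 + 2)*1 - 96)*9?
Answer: -891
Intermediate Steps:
((-5 + 2)*1 - 96)*9 = (-3*1 - 96)*9 = (-3 - 96)*9 = -99*9 = -891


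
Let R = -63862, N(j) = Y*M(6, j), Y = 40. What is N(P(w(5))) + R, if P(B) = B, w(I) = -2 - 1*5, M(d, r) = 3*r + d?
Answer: -64462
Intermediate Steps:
M(d, r) = d + 3*r
w(I) = -7 (w(I) = -2 - 5 = -7)
N(j) = 240 + 120*j (N(j) = 40*(6 + 3*j) = 240 + 120*j)
N(P(w(5))) + R = (240 + 120*(-7)) - 63862 = (240 - 840) - 63862 = -600 - 63862 = -64462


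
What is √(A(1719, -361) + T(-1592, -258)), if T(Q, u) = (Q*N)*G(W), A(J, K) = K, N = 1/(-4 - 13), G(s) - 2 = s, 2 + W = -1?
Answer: I*√131393/17 ≈ 21.322*I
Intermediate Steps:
W = -3 (W = -2 - 1 = -3)
G(s) = 2 + s
N = -1/17 (N = 1/(-17) = -1/17 ≈ -0.058824)
T(Q, u) = Q/17 (T(Q, u) = (Q*(-1/17))*(2 - 3) = -Q/17*(-1) = Q/17)
√(A(1719, -361) + T(-1592, -258)) = √(-361 + (1/17)*(-1592)) = √(-361 - 1592/17) = √(-7729/17) = I*√131393/17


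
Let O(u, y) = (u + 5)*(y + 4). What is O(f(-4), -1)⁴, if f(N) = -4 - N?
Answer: 50625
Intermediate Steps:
O(u, y) = (4 + y)*(5 + u) (O(u, y) = (5 + u)*(4 + y) = (4 + y)*(5 + u))
O(f(-4), -1)⁴ = (20 + 4*(-4 - 1*(-4)) + 5*(-1) + (-4 - 1*(-4))*(-1))⁴ = (20 + 4*(-4 + 4) - 5 + (-4 + 4)*(-1))⁴ = (20 + 4*0 - 5 + 0*(-1))⁴ = (20 + 0 - 5 + 0)⁴ = 15⁴ = 50625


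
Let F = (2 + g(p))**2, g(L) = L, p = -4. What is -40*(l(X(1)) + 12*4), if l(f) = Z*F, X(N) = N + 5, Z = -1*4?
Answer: -1280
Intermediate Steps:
Z = -4
X(N) = 5 + N
F = 4 (F = (2 - 4)**2 = (-2)**2 = 4)
l(f) = -16 (l(f) = -4*4 = -16)
-40*(l(X(1)) + 12*4) = -40*(-16 + 12*4) = -40*(-16 + 48) = -40*32 = -1280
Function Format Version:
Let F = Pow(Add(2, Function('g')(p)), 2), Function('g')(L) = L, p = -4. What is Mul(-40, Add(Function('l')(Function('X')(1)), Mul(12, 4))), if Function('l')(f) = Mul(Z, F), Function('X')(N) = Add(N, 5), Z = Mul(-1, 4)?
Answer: -1280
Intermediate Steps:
Z = -4
Function('X')(N) = Add(5, N)
F = 4 (F = Pow(Add(2, -4), 2) = Pow(-2, 2) = 4)
Function('l')(f) = -16 (Function('l')(f) = Mul(-4, 4) = -16)
Mul(-40, Add(Function('l')(Function('X')(1)), Mul(12, 4))) = Mul(-40, Add(-16, Mul(12, 4))) = Mul(-40, Add(-16, 48)) = Mul(-40, 32) = -1280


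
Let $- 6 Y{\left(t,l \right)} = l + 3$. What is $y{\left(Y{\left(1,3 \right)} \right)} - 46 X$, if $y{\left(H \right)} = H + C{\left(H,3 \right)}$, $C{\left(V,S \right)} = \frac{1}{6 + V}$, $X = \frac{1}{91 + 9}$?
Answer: $- \frac{63}{50} \approx -1.26$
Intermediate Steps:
$Y{\left(t,l \right)} = - \frac{1}{2} - \frac{l}{6}$ ($Y{\left(t,l \right)} = - \frac{l + 3}{6} = - \frac{3 + l}{6} = - \frac{1}{2} - \frac{l}{6}$)
$X = \frac{1}{100} \approx 0.01$
$y{\left(H \right)} = H + \frac{1}{6 + H}$
$y{\left(Y{\left(1,3 \right)} \right)} - 46 X = \frac{1 + \left(- \frac{1}{2} - \frac{1}{2}\right) \left(6 - 1\right)}{6 - 1} - \frac{23}{50} = \frac{1 - \left(6 - 1\right)}{6 - 1} - \frac{23}{50} = \frac{1 - 5}{5} - \frac{23}{50} = \frac{1}{5} \left(-4\right) - \frac{23}{50} = - \frac{4}{5} - \frac{23}{50} = - \frac{63}{50}$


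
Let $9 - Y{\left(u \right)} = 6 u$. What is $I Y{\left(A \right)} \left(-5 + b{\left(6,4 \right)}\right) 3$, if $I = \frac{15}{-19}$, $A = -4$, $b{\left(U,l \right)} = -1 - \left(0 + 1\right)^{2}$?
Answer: $\frac{10395}{19} \approx 547.11$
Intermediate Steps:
$b{\left(U,l \right)} = -2$ ($b{\left(U,l \right)} = -1 - 1^{2} = -1 - 1 = -2$)
$Y{\left(u \right)} = 9 - 6 u$
$I = - \frac{15}{19}$ ($I = 15 \left(- \frac{1}{19}\right) = - \frac{15}{19} \approx -0.78947$)
$I Y{\left(A \right)} \left(-5 + b{\left(6,4 \right)}\right) 3 = - \frac{15 \left(9 - -24\right)}{19} \left(-5 - 2\right) 3 = - \frac{15 \left(9 + 24\right)}{19} \left(\left(-7\right) 3\right) = \left(- \frac{15}{19}\right) 33 \left(-21\right) = \left(- \frac{495}{19}\right) \left(-21\right) = \frac{10395}{19}$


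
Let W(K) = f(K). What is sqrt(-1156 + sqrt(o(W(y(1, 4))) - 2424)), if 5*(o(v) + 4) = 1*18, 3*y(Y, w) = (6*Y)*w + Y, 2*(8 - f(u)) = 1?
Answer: sqrt(-28900 + 5*I*sqrt(60610))/5 ≈ 0.72393 + 34.008*I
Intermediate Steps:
f(u) = 15/2 (f(u) = 8 - 1/2*1 = 8 - 1/2 = 15/2)
y(Y, w) = Y/3 + 2*Y*w (y(Y, w) = ((6*Y)*w + Y)/3 = (6*Y*w + Y)/3 = (Y + 6*Y*w)/3 = Y/3 + 2*Y*w)
W(K) = 15/2
o(v) = -2/5 (o(v) = -4 + (1*18)/5 = -4 + (1/5)*18 = -4 + 18/5 = -2/5)
sqrt(-1156 + sqrt(o(W(y(1, 4))) - 2424)) = sqrt(-1156 + sqrt(-2/5 - 2424)) = sqrt(-1156 + sqrt(-12122/5)) = sqrt(-1156 + I*sqrt(60610)/5)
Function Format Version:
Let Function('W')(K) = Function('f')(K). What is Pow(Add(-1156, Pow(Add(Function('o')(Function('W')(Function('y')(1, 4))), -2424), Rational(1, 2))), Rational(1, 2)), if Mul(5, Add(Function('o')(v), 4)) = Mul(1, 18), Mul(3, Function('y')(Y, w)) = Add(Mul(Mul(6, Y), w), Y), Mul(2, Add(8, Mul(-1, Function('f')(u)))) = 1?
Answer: Mul(Rational(1, 5), Pow(Add(-28900, Mul(5, I, Pow(60610, Rational(1, 2)))), Rational(1, 2))) ≈ Add(0.72393, Mul(34.008, I))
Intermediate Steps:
Function('f')(u) = Rational(15, 2) (Function('f')(u) = Add(8, Mul(Rational(-1, 2), 1)) = Add(8, Rational(-1, 2)) = Rational(15, 2))
Function('y')(Y, w) = Add(Mul(Rational(1, 3), Y), Mul(2, Y, w)) (Function('y')(Y, w) = Mul(Rational(1, 3), Add(Mul(Mul(6, Y), w), Y)) = Mul(Rational(1, 3), Add(Mul(6, Y, w), Y)) = Mul(Rational(1, 3), Add(Y, Mul(6, Y, w))) = Add(Mul(Rational(1, 3), Y), Mul(2, Y, w)))
Function('W')(K) = Rational(15, 2)
Function('o')(v) = Rational(-2, 5) (Function('o')(v) = Add(-4, Mul(Rational(1, 5), Mul(1, 18))) = Add(-4, Mul(Rational(1, 5), 18)) = Add(-4, Rational(18, 5)) = Rational(-2, 5))
Pow(Add(-1156, Pow(Add(Function('o')(Function('W')(Function('y')(1, 4))), -2424), Rational(1, 2))), Rational(1, 2)) = Pow(Add(-1156, Pow(Add(Rational(-2, 5), -2424), Rational(1, 2))), Rational(1, 2)) = Pow(Add(-1156, Pow(Rational(-12122, 5), Rational(1, 2))), Rational(1, 2)) = Pow(Add(-1156, Mul(Rational(1, 5), I, Pow(60610, Rational(1, 2)))), Rational(1, 2))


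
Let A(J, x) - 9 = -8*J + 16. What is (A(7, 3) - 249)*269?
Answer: -75320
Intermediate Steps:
A(J, x) = 25 - 8*J (A(J, x) = 9 + (-8*J + 16) = 9 + (16 - 8*J) = 25 - 8*J)
(A(7, 3) - 249)*269 = ((25 - 8*7) - 249)*269 = ((25 - 56) - 249)*269 = (-31 - 249)*269 = -280*269 = -75320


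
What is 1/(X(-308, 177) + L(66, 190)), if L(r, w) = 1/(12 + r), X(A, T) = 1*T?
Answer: 78/13807 ≈ 0.0056493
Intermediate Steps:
X(A, T) = T
1/(X(-308, 177) + L(66, 190)) = 1/(177 + 1/(12 + 66)) = 1/(177 + 1/78) = 1/(13807/78) = 78/13807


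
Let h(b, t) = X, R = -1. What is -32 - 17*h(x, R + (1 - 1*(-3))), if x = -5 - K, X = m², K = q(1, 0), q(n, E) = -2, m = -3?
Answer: -185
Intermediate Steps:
K = -2
X = 9 (X = (-3)² = 9)
x = -3 (x = -5 - 1*(-2) = -5 + 2 = -3)
h(b, t) = 9
-32 - 17*h(x, R + (1 - 1*(-3))) = -32 - 17*9 = -32 - 153 = -185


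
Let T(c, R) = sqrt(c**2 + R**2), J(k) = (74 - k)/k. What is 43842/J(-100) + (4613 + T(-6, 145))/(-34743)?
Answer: -25386843877/1007547 - sqrt(21061)/34743 ≈ -25197.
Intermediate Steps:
J(k) = (74 - k)/k
T(c, R) = sqrt(R**2 + c**2)
43842/J(-100) + (4613 + T(-6, 145))/(-34743) = 43842/(((74 - 1*(-100))/(-100))) + (4613 + sqrt(145**2 + (-6)**2))/(-34743) = 43842/((-(74 + 100)/100)) + (4613 + sqrt(21025 + 36))*(-1/34743) = 43842/((-1/100*174)) + (4613 + sqrt(21061))*(-1/34743) = 43842/(-87/50) + (-4613/34743 - sqrt(21061)/34743) = 43842*(-50/87) + (-4613/34743 - sqrt(21061)/34743) = -730700/29 + (-4613/34743 - sqrt(21061)/34743) = -25386843877/1007547 - sqrt(21061)/34743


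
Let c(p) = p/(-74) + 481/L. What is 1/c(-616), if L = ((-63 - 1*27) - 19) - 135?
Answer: 9028/57355 ≈ 0.15741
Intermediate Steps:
L = -244 (L = ((-63 - 27) - 19) - 135 = (-90 - 19) - 135 = -109 - 135 = -244)
c(p) = -481/244 - p/74 (c(p) = p/(-74) + 481/(-244) = p*(-1/74) + 481*(-1/244) = -p/74 - 481/244 = -481/244 - p/74)
1/c(-616) = 1/(-481/244 - 1/74*(-616)) = 1/(-481/244 + 308/37) = 1/(57355/9028) = 9028/57355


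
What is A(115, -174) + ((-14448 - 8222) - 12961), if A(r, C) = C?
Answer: -35805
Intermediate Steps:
A(115, -174) + ((-14448 - 8222) - 12961) = -174 + ((-14448 - 8222) - 12961) = -174 + (-22670 - 12961) = -174 - 35631 = -35805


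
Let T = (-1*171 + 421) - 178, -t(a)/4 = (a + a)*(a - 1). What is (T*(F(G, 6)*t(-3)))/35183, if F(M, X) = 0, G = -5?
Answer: 0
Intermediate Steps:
t(a) = -8*a*(-1 + a) (t(a) = -4*(a + a)*(a - 1) = -4*2*a*(-1 + a) = -8*a*(-1 + a))
T = 72 (T = (-171 + 421) - 178 = 250 - 178 = 72)
(T*(F(G, 6)*t(-3)))/35183 = (72*(0*(8*(-3)*(1 - 1*(-3)))))/35183 = (72*(0*(8*(-3)*(1 + 3))))*(1/35183) = (72*(0*(8*(-3)*4)))*(1/35183) = (72*(0*(-96)))*(1/35183) = (72*0)*(1/35183) = 0*(1/35183) = 0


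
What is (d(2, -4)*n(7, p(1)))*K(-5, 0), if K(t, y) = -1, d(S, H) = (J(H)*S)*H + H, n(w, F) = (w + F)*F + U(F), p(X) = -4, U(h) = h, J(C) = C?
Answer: 448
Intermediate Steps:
n(w, F) = F + F*(F + w) (n(w, F) = (w + F)*F + F = (F + w)*F + F = F*(F + w) + F = F + F*(F + w))
d(S, H) = H + S*H² (d(S, H) = (H*S)*H + H = S*H² + H = H + S*H²)
(d(2, -4)*n(7, p(1)))*K(-5, 0) = ((-4*(1 - 4*2))*(-4*(1 - 4 + 7)))*(-1) = ((-4*(1 - 8))*(-4*4))*(-1) = (-4*(-7)*(-16))*(-1) = (28*(-16))*(-1) = -448*(-1) = 448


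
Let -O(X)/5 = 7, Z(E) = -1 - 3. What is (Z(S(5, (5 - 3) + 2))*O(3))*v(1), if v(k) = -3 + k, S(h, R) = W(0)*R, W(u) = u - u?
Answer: -280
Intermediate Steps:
W(u) = 0
S(h, R) = 0 (S(h, R) = 0*R = 0)
Z(E) = -4
O(X) = -35 (O(X) = -5*7 = -35)
(Z(S(5, (5 - 3) + 2))*O(3))*v(1) = (-4*(-35))*(-3 + 1) = 140*(-2) = -280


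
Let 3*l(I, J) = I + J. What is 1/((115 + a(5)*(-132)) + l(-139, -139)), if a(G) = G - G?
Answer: 3/67 ≈ 0.044776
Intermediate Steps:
a(G) = 0
l(I, J) = I/3 + J/3 (l(I, J) = (I + J)/3 = I/3 + J/3)
1/((115 + a(5)*(-132)) + l(-139, -139)) = 1/((115 + 0*(-132)) + ((⅓)*(-139) + (⅓)*(-139))) = 1/((115 + 0) + (-139/3 - 139/3)) = 1/(115 - 278/3) = 1/(67/3) = 3/67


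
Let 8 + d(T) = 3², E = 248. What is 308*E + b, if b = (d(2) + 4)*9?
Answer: 76429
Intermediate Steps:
d(T) = 1 (d(T) = -8 + 3² = -8 + 9 = 1)
b = 45 (b = (1 + 4)*9 = 5*9 = 45)
308*E + b = 308*248 + 45 = 76384 + 45 = 76429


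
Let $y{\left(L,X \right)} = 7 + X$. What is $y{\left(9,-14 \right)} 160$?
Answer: $-1120$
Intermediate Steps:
$y{\left(9,-14 \right)} 160 = \left(7 - 14\right) 160 = \left(-7\right) 160 = -1120$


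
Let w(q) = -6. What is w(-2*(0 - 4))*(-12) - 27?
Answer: 45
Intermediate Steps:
w(-2*(0 - 4))*(-12) - 27 = -6*(-12) - 27 = 72 - 27 = 45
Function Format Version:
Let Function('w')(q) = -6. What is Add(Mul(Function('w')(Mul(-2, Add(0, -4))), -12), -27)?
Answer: 45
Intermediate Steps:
Add(Mul(Function('w')(Mul(-2, Add(0, -4))), -12), -27) = Add(Mul(-6, -12), -27) = Add(72, -27) = 45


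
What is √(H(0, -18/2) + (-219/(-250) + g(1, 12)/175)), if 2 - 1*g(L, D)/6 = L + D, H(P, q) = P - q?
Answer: 3*√129290/350 ≈ 3.0820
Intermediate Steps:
g(L, D) = 12 - 6*D - 6*L (g(L, D) = 12 - 6*(L + D) = 12 - 6*(D + L) = 12 + (-6*D - 6*L) = 12 - 6*D - 6*L)
√(H(0, -18/2) + (-219/(-250) + g(1, 12)/175)) = √((0 - (-18)/2) + (-219/(-250) + (12 - 6*12 - 6*1)/175)) = √((0 - (-18)/2) + (-219*(-1/250) + (12 - 72 - 6)*(1/175))) = √((0 - 1*(-9)) + (219/250 - 66*1/175)) = √((0 + 9) + (219/250 - 66/175)) = √(9 + 873/1750) = √(16623/1750) = 3*√129290/350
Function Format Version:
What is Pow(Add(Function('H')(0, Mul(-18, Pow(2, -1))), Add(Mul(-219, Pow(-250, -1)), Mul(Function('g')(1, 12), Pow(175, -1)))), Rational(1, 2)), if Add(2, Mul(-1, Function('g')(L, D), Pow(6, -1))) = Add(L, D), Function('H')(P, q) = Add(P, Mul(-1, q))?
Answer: Mul(Rational(3, 350), Pow(129290, Rational(1, 2))) ≈ 3.0820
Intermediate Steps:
Function('g')(L, D) = Add(12, Mul(-6, D), Mul(-6, L)) (Function('g')(L, D) = Add(12, Mul(-6, Add(L, D))) = Add(12, Mul(-6, Add(D, L))) = Add(12, Add(Mul(-6, D), Mul(-6, L))) = Add(12, Mul(-6, D), Mul(-6, L)))
Pow(Add(Function('H')(0, Mul(-18, Pow(2, -1))), Add(Mul(-219, Pow(-250, -1)), Mul(Function('g')(1, 12), Pow(175, -1)))), Rational(1, 2)) = Pow(Add(Add(0, Mul(-1, Mul(-18, Pow(2, -1)))), Add(Mul(-219, Pow(-250, -1)), Mul(Add(12, Mul(-6, 12), Mul(-6, 1)), Pow(175, -1)))), Rational(1, 2)) = Pow(Add(Add(0, Mul(-1, Mul(-18, Rational(1, 2)))), Add(Mul(-219, Rational(-1, 250)), Mul(Add(12, -72, -6), Rational(1, 175)))), Rational(1, 2)) = Pow(Add(Add(0, Mul(-1, -9)), Add(Rational(219, 250), Mul(-66, Rational(1, 175)))), Rational(1, 2)) = Pow(Add(Add(0, 9), Add(Rational(219, 250), Rational(-66, 175))), Rational(1, 2)) = Pow(Add(9, Rational(873, 1750)), Rational(1, 2)) = Pow(Rational(16623, 1750), Rational(1, 2)) = Mul(Rational(3, 350), Pow(129290, Rational(1, 2)))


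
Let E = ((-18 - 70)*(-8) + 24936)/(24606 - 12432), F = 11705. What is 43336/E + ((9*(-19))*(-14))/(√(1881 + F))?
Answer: 65946558/3205 + 1197*√13586/6793 ≈ 20597.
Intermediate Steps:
E = 12820/6087 (E = (-88*(-8) + 24936)/12174 = (704 + 24936)*(1/12174) = 25640*(1/12174) = 12820/6087 ≈ 2.1061)
43336/E + ((9*(-19))*(-14))/(√(1881 + F)) = 43336/(12820/6087) + ((9*(-19))*(-14))/(√(1881 + 11705)) = 43336*(6087/12820) + (-171*(-14))/(√13586) = 65946558/3205 + 2394*(√13586/13586) = 65946558/3205 + 1197*√13586/6793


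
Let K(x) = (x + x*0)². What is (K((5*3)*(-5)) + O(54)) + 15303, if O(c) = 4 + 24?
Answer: 20956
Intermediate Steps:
O(c) = 28
K(x) = x² (K(x) = (x + 0)² = x²)
(K((5*3)*(-5)) + O(54)) + 15303 = (((5*3)*(-5))² + 28) + 15303 = ((15*(-5))² + 28) + 15303 = ((-75)² + 28) + 15303 = (5625 + 28) + 15303 = 5653 + 15303 = 20956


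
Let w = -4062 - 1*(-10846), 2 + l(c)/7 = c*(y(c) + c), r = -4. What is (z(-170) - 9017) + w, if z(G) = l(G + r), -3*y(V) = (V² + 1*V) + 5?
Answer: 12433127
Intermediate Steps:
y(V) = -5/3 - V/3 - V²/3 (y(V) = -((V² + 1*V) + 5)/3 = -((V² + V) + 5)/3 = -((V + V²) + 5)/3 = -(5 + V + V²)/3 = -5/3 - V/3 - V²/3)
l(c) = -14 + 7*c*(-5/3 - c²/3 + 2*c/3) (l(c) = -14 + 7*(c*((-5/3 - c/3 - c²/3) + c)) = -14 + 7*(c*(-5/3 - c²/3 + 2*c/3)) = -14 + 7*c*(-5/3 - c²/3 + 2*c/3))
z(G) = 98/3 - 35*G/3 - 7*(-4 + G)³/3 + 14*(-4 + G)²/3 (z(G) = -14 - 35*(G - 4)/3 - 7*(G - 4)³/3 + 14*(G - 4)²/3 = -14 - 35*(-4 + G)/3 - 7*(-4 + G)³/3 + 14*(-4 + G)²/3 = -14 + (140/3 - 35*G/3) - 7*(-4 + G)³/3 + 14*(-4 + G)²/3 = 98/3 - 35*G/3 - 7*(-4 + G)³/3 + 14*(-4 + G)²/3)
w = 6784 (w = -4062 + 10846 = 6784)
(z(-170) - 9017) + w = ((770/3 - 161*(-170) - 7/3*(-170)³ + (98/3)*(-170)²) - 9017) + 6784 = ((770/3 + 27370 - 7/3*(-4913000) + (98/3)*28900) - 9017) + 6784 = ((770/3 + 27370 + 34391000/3 + 2832200/3) - 9017) + 6784 = (12435360 - 9017) + 6784 = 12426343 + 6784 = 12433127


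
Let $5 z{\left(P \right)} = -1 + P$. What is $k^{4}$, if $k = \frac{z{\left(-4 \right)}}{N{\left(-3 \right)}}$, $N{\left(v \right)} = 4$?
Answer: $\frac{1}{256} \approx 0.0039063$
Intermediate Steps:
$z{\left(P \right)} = - \frac{1}{5} + \frac{P}{5}$ ($z{\left(P \right)} = \frac{-1 + P}{5} = - \frac{1}{5} + \frac{P}{5}$)
$k = - \frac{1}{4}$ ($k = \frac{- \frac{1}{5} + \frac{1}{5} \left(-4\right)}{4} = \left(- \frac{1}{5} - \frac{4}{5}\right) \frac{1}{4} = \left(-1\right) \frac{1}{4} = - \frac{1}{4} \approx -0.25$)
$k^{4} = \left(- \frac{1}{4}\right)^{4} = \frac{1}{256}$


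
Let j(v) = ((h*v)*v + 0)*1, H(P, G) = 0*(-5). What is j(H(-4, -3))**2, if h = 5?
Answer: 0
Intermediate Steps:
H(P, G) = 0
j(v) = 5*v**2 (j(v) = ((5*v)*v + 0)*1 = (5*v**2 + 0)*1 = (5*v**2)*1 = 5*v**2)
j(H(-4, -3))**2 = (5*0**2)**2 = (5*0)**2 = 0**2 = 0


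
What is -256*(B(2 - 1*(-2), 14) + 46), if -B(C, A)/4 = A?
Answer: 2560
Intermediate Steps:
B(C, A) = -4*A
-256*(B(2 - 1*(-2), 14) + 46) = -256*(-4*14 + 46) = -256*(-56 + 46) = -256*(-10) = 2560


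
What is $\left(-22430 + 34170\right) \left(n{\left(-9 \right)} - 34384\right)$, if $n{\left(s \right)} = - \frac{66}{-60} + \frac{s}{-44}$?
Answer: $- \frac{4440181291}{11} \approx -4.0365 \cdot 10^{8}$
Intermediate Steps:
$n{\left(s \right)} = \frac{11}{10} - \frac{s}{44}$ ($n{\left(s \right)} = \left(-66\right) \left(- \frac{1}{60}\right) + s \left(- \frac{1}{44}\right) = \frac{11}{10} - \frac{s}{44}$)
$\left(-22430 + 34170\right) \left(n{\left(-9 \right)} - 34384\right) = \left(-22430 + 34170\right) \left(\left(\frac{11}{10} - - \frac{9}{44}\right) - 34384\right) = 11740 \left(\left(\frac{11}{10} + \frac{9}{44}\right) - 34384\right) = 11740 \left(\frac{287}{220} - 34384\right) = 11740 \left(- \frac{7564193}{220}\right) = - \frac{4440181291}{11}$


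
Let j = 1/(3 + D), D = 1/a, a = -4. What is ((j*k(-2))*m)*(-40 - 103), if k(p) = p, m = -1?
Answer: -104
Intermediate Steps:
D = -¼ (D = 1/(-4) = -¼ ≈ -0.25000)
j = 4/11 (j = 1/(3 - ¼) = 1/(11/4) = 4/11 ≈ 0.36364)
((j*k(-2))*m)*(-40 - 103) = (((4/11)*(-2))*(-1))*(-40 - 103) = -8/11*(-1)*(-143) = (8/11)*(-143) = -104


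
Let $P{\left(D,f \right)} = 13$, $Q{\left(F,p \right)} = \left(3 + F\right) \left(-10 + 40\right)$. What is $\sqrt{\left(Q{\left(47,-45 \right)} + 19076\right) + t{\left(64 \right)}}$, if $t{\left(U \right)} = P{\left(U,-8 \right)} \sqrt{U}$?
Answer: $2 \sqrt{5170} \approx 143.81$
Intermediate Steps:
$Q{\left(F,p \right)} = 90 + 30 F$ ($Q{\left(F,p \right)} = \left(3 + F\right) 30 = 90 + 30 F$)
$t{\left(U \right)} = 13 \sqrt{U}$
$\sqrt{\left(Q{\left(47,-45 \right)} + 19076\right) + t{\left(64 \right)}} = \sqrt{\left(\left(90 + 30 \cdot 47\right) + 19076\right) + 13 \sqrt{64}} = \sqrt{\left(\left(90 + 1410\right) + 19076\right) + 13 \cdot 8} = \sqrt{\left(1500 + 19076\right) + 104} = \sqrt{20576 + 104} = \sqrt{20680} = 2 \sqrt{5170}$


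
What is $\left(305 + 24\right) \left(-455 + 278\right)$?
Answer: $-58233$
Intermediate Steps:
$\left(305 + 24\right) \left(-455 + 278\right) = 329 \left(-177\right) = -58233$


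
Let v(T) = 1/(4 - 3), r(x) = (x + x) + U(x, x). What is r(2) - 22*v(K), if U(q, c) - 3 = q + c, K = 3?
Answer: -11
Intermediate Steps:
U(q, c) = 3 + c + q (U(q, c) = 3 + (q + c) = 3 + (c + q) = 3 + c + q)
r(x) = 3 + 4*x (r(x) = (x + x) + (3 + x + x) = 2*x + (3 + 2*x) = 3 + 4*x)
v(T) = 1 (v(T) = 1/1 = 1)
r(2) - 22*v(K) = (3 + 4*2) - 22*1 = (3 + 8) - 22 = 11 - 22 = -11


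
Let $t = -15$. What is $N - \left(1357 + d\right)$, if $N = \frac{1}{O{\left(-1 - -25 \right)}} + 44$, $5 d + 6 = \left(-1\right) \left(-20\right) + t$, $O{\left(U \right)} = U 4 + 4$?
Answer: $- \frac{131279}{100} \approx -1312.8$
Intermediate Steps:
$O{\left(U \right)} = 4 + 4 U$ ($O{\left(U \right)} = 4 U + 4 = 4 + 4 U$)
$d = - \frac{1}{5}$ ($d = - \frac{6}{5} + \frac{\left(-1\right) \left(-20\right) - 15}{5} = - \frac{6}{5} + \frac{20 - 15}{5} = - \frac{6}{5} + \frac{1}{5} \cdot 5 = - \frac{6}{5} + 1 = - \frac{1}{5} \approx -0.2$)
$N = \frac{4401}{100}$ ($N = \frac{1}{4 + 4 \left(-1 - -25\right)} + 44 = \frac{1}{4 + 4 \left(-1 + 25\right)} + 44 = \frac{1}{4 + 4 \cdot 24} + 44 = \frac{1}{4 + 96} + 44 = \frac{1}{100} + 44 = \frac{4401}{100} \approx 44.01$)
$N - \left(1357 + d\right) = \frac{4401}{100} - \left(1357 - \frac{1}{5}\right) = \frac{4401}{100} - \frac{6784}{5} = - \frac{131279}{100}$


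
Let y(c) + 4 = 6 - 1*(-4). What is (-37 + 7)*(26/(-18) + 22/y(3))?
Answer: -200/3 ≈ -66.667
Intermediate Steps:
y(c) = 6 (y(c) = -4 + (6 - 1*(-4)) = -4 + (6 + 4) = -4 + 10 = 6)
(-37 + 7)*(26/(-18) + 22/y(3)) = (-37 + 7)*(26/(-18) + 22/6) = -30*(26*(-1/18) + 22*(⅙)) = -30*(-13/9 + 11/3) = -30*20/9 = -200/3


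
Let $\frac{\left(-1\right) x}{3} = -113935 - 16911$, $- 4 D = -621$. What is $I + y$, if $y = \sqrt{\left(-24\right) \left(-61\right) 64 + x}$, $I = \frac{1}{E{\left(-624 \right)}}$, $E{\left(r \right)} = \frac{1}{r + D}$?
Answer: $- \frac{1875}{4} + 3 \sqrt{54026} \approx 228.55$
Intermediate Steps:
$D = \frac{621}{4}$ ($D = \left(- \frac{1}{4}\right) \left(-621\right) = \frac{621}{4} \approx 155.25$)
$x = 392538$ ($x = - 3 \left(-113935 - 16911\right) = \left(-3\right) \left(-130846\right) = 392538$)
$E{\left(r \right)} = \frac{1}{\frac{621}{4} + r}$ ($E{\left(r \right)} = \frac{1}{r + \frac{621}{4}} = \frac{1}{\frac{621}{4} + r}$)
$I = - \frac{1875}{4}$ ($I = \frac{1}{4 \frac{1}{621 + 4 \left(-624\right)}} = \frac{1}{4 \frac{1}{621 - 2496}} = \frac{1}{4 \frac{1}{-1875}} = \frac{1}{4 \left(- \frac{1}{1875}\right)} = \frac{1}{- \frac{4}{1875}} = - \frac{1875}{4} \approx -468.75$)
$y = 3 \sqrt{54026}$ ($y = \sqrt{\left(-24\right) \left(-61\right) 64 + 392538} = \sqrt{1464 \cdot 64 + 392538} = \sqrt{93696 + 392538} = \sqrt{486234} = 3 \sqrt{54026} \approx 697.3$)
$I + y = - \frac{1875}{4} + 3 \sqrt{54026}$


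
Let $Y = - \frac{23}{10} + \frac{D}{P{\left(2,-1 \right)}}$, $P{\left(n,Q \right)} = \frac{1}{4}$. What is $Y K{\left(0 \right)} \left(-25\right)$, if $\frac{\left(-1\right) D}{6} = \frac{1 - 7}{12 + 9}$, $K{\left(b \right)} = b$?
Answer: $0$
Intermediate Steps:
$P{\left(n,Q \right)} = \frac{1}{4}$
$D = \frac{12}{7}$ ($D = - 6 \frac{1 - 7}{12 + 9} = - 6 \left(- \frac{6}{21}\right) = - 6 \left(\left(-6\right) \frac{1}{21}\right) = \left(-6\right) \left(- \frac{2}{7}\right) = \frac{12}{7} \approx 1.7143$)
$Y = \frac{319}{70}$ ($Y = - \frac{23}{10} + \frac{12 \frac{1}{\frac{1}{4}}}{7} = \left(-23\right) \frac{1}{10} + \frac{12}{7} \cdot 4 = - \frac{23}{10} + \frac{48}{7} = \frac{319}{70} \approx 4.5571$)
$Y K{\left(0 \right)} \left(-25\right) = \frac{319}{70} \cdot 0 \left(-25\right) = 0 \left(-25\right) = 0$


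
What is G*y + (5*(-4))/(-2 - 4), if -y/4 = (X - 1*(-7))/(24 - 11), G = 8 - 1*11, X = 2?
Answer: 454/39 ≈ 11.641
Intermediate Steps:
G = -3 (G = 8 - 11 = -3)
y = -36/13 (y = -4*(2 - 1*(-7))/(24 - 11) = -4*(2 + 7)/13 = -36/13 ≈ -2.7692)
G*y + (5*(-4))/(-2 - 4) = -3*(-36/13) + (5*(-4))/(-2 - 4) = 108/13 - 20/(-6) = 108/13 - 20*(-⅙) = 108/13 + 10/3 = 454/39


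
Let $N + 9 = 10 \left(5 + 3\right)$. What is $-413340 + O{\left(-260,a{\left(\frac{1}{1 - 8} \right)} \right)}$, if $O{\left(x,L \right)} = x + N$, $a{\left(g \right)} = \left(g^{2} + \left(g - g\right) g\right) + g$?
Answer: $-413529$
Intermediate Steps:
$N = 71$ ($N = -9 + 10 \left(5 + 3\right) = -9 + 10 \cdot 8 = -9 + 80 = 71$)
$a{\left(g \right)} = g + g^{2}$ ($a{\left(g \right)} = \left(g^{2} + 0 g\right) + g = \left(g^{2} + 0\right) + g = g^{2} + g = g + g^{2}$)
$O{\left(x,L \right)} = 71 + x$ ($O{\left(x,L \right)} = x + 71 = 71 + x$)
$-413340 + O{\left(-260,a{\left(\frac{1}{1 - 8} \right)} \right)} = -413340 + \left(71 - 260\right) = -413340 - 189 = -413529$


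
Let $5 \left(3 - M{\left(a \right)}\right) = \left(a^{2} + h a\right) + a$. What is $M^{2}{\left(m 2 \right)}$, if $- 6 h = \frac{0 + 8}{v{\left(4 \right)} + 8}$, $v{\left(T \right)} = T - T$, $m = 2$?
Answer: $\frac{169}{225} \approx 0.75111$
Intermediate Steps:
$v{\left(T \right)} = 0$
$h = - \frac{1}{6}$ ($h = - \frac{\left(0 + 8\right) \frac{1}{0 + 8}}{6} = - \frac{8 \cdot \frac{1}{8}}{6} = \left(- \frac{1}{6}\right) 1 = - \frac{1}{6} \approx -0.16667$)
$M{\left(a \right)} = 3 - \frac{a^{2}}{5} - \frac{a}{6}$ ($M{\left(a \right)} = 3 - \frac{\left(a^{2} - \frac{a}{6}\right) + a}{5} = 3 - \frac{a^{2} + \frac{5 a}{6}}{5} = 3 - \left(\frac{a^{2}}{5} + \frac{a}{6}\right) = 3 - \frac{a^{2}}{5} - \frac{a}{6}$)
$M^{2}{\left(m 2 \right)} = \left(3 - \frac{\left(2 \cdot 2\right)^{2}}{5} - \frac{2 \cdot 2}{6}\right)^{2} = \left(3 - \frac{4^{2}}{5} - \frac{2}{3}\right)^{2} = \left(3 - \frac{16}{5} - \frac{2}{3}\right)^{2} = \left(- \frac{13}{15}\right)^{2} = \frac{169}{225}$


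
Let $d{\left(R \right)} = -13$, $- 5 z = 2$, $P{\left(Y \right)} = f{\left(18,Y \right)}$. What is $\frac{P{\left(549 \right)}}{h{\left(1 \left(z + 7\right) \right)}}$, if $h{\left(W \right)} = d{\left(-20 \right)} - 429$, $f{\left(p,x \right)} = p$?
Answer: $- \frac{9}{221} \approx -0.040724$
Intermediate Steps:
$P{\left(Y \right)} = 18$
$z = - \frac{2}{5}$ ($z = \left(- \frac{1}{5}\right) 2 = - \frac{2}{5} \approx -0.4$)
$h{\left(W \right)} = -442$ ($h{\left(W \right)} = -13 - 429 = -442$)
$\frac{P{\left(549 \right)}}{h{\left(1 \left(z + 7\right) \right)}} = \frac{18}{-442} = 18 \left(- \frac{1}{442}\right) = - \frac{9}{221}$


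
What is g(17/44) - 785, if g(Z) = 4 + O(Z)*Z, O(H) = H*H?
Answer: -66523791/85184 ≈ -780.94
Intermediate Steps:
O(H) = H**2
g(Z) = 4 + Z**3 (g(Z) = 4 + Z**2*Z = 4 + Z**3)
g(17/44) - 785 = (4 + (17/44)**3) - 785 = (4 + 4913/85184) - 785 = 345649/85184 - 785 = -66523791/85184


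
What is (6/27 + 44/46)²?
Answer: 59536/42849 ≈ 1.3894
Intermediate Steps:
(6/27 + 44/46)² = (6*(1/27) + 44*(1/46))² = (2/9 + 22/23)² = (244/207)² = 59536/42849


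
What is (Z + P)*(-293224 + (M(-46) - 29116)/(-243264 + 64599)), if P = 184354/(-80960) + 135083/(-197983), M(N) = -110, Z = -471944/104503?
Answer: 54666787836847018192315917/24939365262265946800 ≈ 2.1920e+6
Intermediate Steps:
Z = -471944/104503 (Z = -471944*1/104503 = -471944/104503 ≈ -4.5161)
P = -23717638831/8014351840 (P = 184354*(-1/80960) + 135083*(-1/197983) = -92177/40480 - 135083/197983 = -23717638831/8014351840 ≈ -2.9594)
(Z + P)*(-293224 + (M(-46) - 29116)/(-243264 + 64599)) = (-471944/104503 - 23717638831/8014351840)*(-293224 + (-110 - 29116)/(-243264 + 64599)) = -6260889675532953*(-293224 - 29226/(-178665))/837523810335520 = -6260889675532953*(-293224 - 29226*(-1/178665))/837523810335520 = -6260889675532953*(-293224 + 9742/59555)/837523810335520 = -6260889675532953/837523810335520*(-17462945578/59555) = 54666787836847018192315917/24939365262265946800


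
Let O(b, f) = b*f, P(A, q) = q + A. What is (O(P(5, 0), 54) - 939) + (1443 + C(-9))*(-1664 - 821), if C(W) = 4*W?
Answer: -3497064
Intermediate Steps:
P(A, q) = A + q
(O(P(5, 0), 54) - 939) + (1443 + C(-9))*(-1664 - 821) = ((5 + 0)*54 - 939) + (1443 + 4*(-9))*(-1664 - 821) = (5*54 - 939) + (1443 - 36)*(-2485) = (270 - 939) + 1407*(-2485) = -669 - 3496395 = -3497064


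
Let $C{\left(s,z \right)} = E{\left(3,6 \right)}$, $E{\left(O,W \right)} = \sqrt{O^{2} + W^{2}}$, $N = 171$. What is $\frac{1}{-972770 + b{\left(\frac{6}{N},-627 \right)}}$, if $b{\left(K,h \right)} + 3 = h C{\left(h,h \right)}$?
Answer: $- \frac{972773}{946269618724} + \frac{1881 \sqrt{5}}{946269618724} \approx -1.0236 \cdot 10^{-6}$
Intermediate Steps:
$C{\left(s,z \right)} = 3 \sqrt{5}$ ($C{\left(s,z \right)} = \sqrt{3^{2} + 6^{2}} = \sqrt{9 + 36} = \sqrt{45} = 3 \sqrt{5}$)
$b{\left(K,h \right)} = -3 + 3 h \sqrt{5}$ ($b{\left(K,h \right)} = -3 + h 3 \sqrt{5} = -3 + 3 h \sqrt{5}$)
$\frac{1}{-972770 + b{\left(\frac{6}{N},-627 \right)}} = \frac{1}{-972770 + \left(-3 + 3 \left(-627\right) \sqrt{5}\right)} = \frac{1}{-972770 - \left(3 + 1881 \sqrt{5}\right)} = \frac{1}{-972773 - 1881 \sqrt{5}}$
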